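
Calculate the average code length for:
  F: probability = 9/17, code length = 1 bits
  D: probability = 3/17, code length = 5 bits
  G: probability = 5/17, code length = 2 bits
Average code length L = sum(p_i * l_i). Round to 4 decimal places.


Weighted contributions p_i * l_i:
  F: (9/17) * 1 = 9/17
  D: (3/17) * 5 = 15/17
  G: (5/17) * 2 = 10/17
Sum = (9 + 15 + 10)/17 = 34/17

L = 34/17 = 2.0000 bits/symbol


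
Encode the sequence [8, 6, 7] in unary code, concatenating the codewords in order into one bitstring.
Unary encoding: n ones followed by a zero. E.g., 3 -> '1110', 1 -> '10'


Encode each number as n ones followed by a terminating 0:
  8 -> 111111110 (9 bits)
  6 -> 1111110 (7 bits)
  7 -> 11111110 (8 bits)
Total length = 9 + 7 + 8 = 24 bits.

Unary([8, 6, 7]) = 111111110111111011111110 (24 bits)


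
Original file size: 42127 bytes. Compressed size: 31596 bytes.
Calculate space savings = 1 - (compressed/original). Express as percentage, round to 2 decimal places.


ratio = compressed/original = 31596/42127 = 0.750018
savings = 1 - ratio = 1 - 0.750018 = 0.249982
as a percentage: 0.249982 * 100 = 25.0%

Space savings = 1 - 31596/42127 = 25.0%


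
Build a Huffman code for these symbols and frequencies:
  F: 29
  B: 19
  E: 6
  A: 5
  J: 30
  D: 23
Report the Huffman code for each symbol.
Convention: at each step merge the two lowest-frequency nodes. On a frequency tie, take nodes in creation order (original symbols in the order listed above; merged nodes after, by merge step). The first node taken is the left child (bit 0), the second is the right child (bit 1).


Huffman tree construction:
Step 1: Merge A(5) + E(6) = 11
Step 2: Merge (A+E)(11) + B(19) = 30
Step 3: Merge D(23) + F(29) = 52
Step 4: Merge J(30) + ((A+E)+B)(30) = 60
Step 5: Merge (D+F)(52) + (J+((A+E)+B))(60) = 112
Read each symbol's code off the tree from the root (left child = 0, right child = 1).

Codes:
  F: 01 (length 2)
  B: 111 (length 3)
  E: 1101 (length 4)
  A: 1100 (length 4)
  J: 10 (length 2)
  D: 00 (length 2)
Average code length: 265/112 = 2.3661 bits/symbol


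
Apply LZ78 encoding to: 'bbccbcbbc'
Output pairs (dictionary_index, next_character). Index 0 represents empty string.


LZ78 encoding steps:
Dictionary: {0: ''}
Step 1: w='' (idx 0), next='b' -> output (0, 'b'), add 'b' as idx 1
Step 2: w='b' (idx 1), next='c' -> output (1, 'c'), add 'bc' as idx 2
Step 3: w='' (idx 0), next='c' -> output (0, 'c'), add 'c' as idx 3
Step 4: w='bc' (idx 2), next='b' -> output (2, 'b'), add 'bcb' as idx 4
Step 5: w='bc' (idx 2), end of input -> output (2, '')


Encoded: [(0, 'b'), (1, 'c'), (0, 'c'), (2, 'b'), (2, '')]


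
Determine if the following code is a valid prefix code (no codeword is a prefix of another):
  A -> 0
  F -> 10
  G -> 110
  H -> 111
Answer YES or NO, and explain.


Checking each pair (does one codeword prefix another?):
  A='0' vs F='10': no prefix
  A='0' vs G='110': no prefix
  A='0' vs H='111': no prefix
  F='10' vs A='0': no prefix
  F='10' vs G='110': no prefix
  F='10' vs H='111': no prefix
  G='110' vs A='0': no prefix
  G='110' vs F='10': no prefix
  G='110' vs H='111': no prefix
  H='111' vs A='0': no prefix
  H='111' vs F='10': no prefix
  H='111' vs G='110': no prefix
No violation found over all pairs.

YES -- this is a valid prefix code. No codeword is a prefix of any other codeword.


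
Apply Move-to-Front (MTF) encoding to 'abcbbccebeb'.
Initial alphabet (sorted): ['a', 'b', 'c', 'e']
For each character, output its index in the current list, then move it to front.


MTF encoding:
'a': index 0 in ['a', 'b', 'c', 'e'] -> ['a', 'b', 'c', 'e']
'b': index 1 in ['a', 'b', 'c', 'e'] -> ['b', 'a', 'c', 'e']
'c': index 2 in ['b', 'a', 'c', 'e'] -> ['c', 'b', 'a', 'e']
'b': index 1 in ['c', 'b', 'a', 'e'] -> ['b', 'c', 'a', 'e']
'b': index 0 in ['b', 'c', 'a', 'e'] -> ['b', 'c', 'a', 'e']
'c': index 1 in ['b', 'c', 'a', 'e'] -> ['c', 'b', 'a', 'e']
'c': index 0 in ['c', 'b', 'a', 'e'] -> ['c', 'b', 'a', 'e']
'e': index 3 in ['c', 'b', 'a', 'e'] -> ['e', 'c', 'b', 'a']
'b': index 2 in ['e', 'c', 'b', 'a'] -> ['b', 'e', 'c', 'a']
'e': index 1 in ['b', 'e', 'c', 'a'] -> ['e', 'b', 'c', 'a']
'b': index 1 in ['e', 'b', 'c', 'a'] -> ['b', 'e', 'c', 'a']


Output: [0, 1, 2, 1, 0, 1, 0, 3, 2, 1, 1]


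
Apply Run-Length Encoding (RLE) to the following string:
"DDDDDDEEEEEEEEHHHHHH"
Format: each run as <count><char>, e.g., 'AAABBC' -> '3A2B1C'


Scanning runs left to right:
  i=0: run of 'D' x 6 -> '6D'
  i=6: run of 'E' x 8 -> '8E'
  i=14: run of 'H' x 6 -> '6H'

RLE = 6D8E6H


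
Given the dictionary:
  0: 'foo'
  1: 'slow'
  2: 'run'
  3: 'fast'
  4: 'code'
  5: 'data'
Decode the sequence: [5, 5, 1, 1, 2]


Look up each index in the dictionary:
  5 -> 'data'
  5 -> 'data'
  1 -> 'slow'
  1 -> 'slow'
  2 -> 'run'

Decoded: "data data slow slow run"


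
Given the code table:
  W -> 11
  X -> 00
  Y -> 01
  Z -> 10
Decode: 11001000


Decoding:
11 -> W
00 -> X
10 -> Z
00 -> X


Result: WXZX


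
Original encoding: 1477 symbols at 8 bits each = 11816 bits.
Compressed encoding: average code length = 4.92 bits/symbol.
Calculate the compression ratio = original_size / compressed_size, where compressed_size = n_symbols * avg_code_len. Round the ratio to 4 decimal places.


original_size = n_symbols * orig_bits = 1477 * 8 = 11816 bits
compressed_size = n_symbols * avg_code_len = 1477 * 4.92 = 7266.84 bits
ratio = original_size / compressed_size = 11816 / 7266.84 = 1.626

Compression ratio = 1.626


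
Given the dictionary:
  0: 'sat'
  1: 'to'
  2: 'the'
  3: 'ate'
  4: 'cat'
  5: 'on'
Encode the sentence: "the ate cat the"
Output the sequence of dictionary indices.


Look up each word in the dictionary:
  'the' -> 2
  'ate' -> 3
  'cat' -> 4
  'the' -> 2

Encoded: [2, 3, 4, 2]


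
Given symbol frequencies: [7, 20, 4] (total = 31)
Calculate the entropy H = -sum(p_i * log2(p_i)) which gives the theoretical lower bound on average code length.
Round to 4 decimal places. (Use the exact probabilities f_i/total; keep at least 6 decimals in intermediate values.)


Per-symbol terms -p_i * log2(p_i) with p_i = f_i/31:
  p = 7/31 = 0.225806: log2(p) = -2.146841, -p*log2(p) = 0.484771
  p = 20/31 = 0.645161: log2(p) = -0.632268, -p*log2(p) = 0.407915
  p = 4/31 = 0.129032: log2(p) = -2.954196, -p*log2(p) = 0.381187
H = 0.484771 + 0.407915 + 0.381187 = 1.273873

H = 1.2739 bits/symbol


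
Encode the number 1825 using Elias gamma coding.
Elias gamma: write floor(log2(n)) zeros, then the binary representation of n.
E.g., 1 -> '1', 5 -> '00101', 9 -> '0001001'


num_bits = floor(log2(1825)) + 1 = 11
leading_zeros = num_bits - 1 = 10
binary(1825) = 11100100001

Elias gamma(1825) = '0000000000' + '11100100001' = 000000000011100100001 (21 bits)


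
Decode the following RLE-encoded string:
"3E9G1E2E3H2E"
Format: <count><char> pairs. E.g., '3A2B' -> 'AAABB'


Expanding each <count><char> pair:
  3E -> 'EEE'
  9G -> 'GGGGGGGGG'
  1E -> 'E'
  2E -> 'EE'
  3H -> 'HHH'
  2E -> 'EE'

Decoded = EEEGGGGGGGGGEEEHHHEE


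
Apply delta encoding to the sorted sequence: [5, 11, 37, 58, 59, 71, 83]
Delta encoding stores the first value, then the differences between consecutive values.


First value: 5
Deltas:
  11 - 5 = 6
  37 - 11 = 26
  58 - 37 = 21
  59 - 58 = 1
  71 - 59 = 12
  83 - 71 = 12


Delta encoded: [5, 6, 26, 21, 1, 12, 12]


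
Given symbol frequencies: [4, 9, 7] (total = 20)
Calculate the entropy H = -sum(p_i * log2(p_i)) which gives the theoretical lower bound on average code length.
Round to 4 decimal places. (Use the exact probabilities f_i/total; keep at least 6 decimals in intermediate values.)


Per-symbol terms -p_i * log2(p_i) with p_i = f_i/20:
  p = 4/20 = 0.200000: log2(p) = -2.321928, -p*log2(p) = 0.464386
  p = 9/20 = 0.450000: log2(p) = -1.152003, -p*log2(p) = 0.518401
  p = 7/20 = 0.350000: log2(p) = -1.514573, -p*log2(p) = 0.530101
H = 0.464386 + 0.518401 + 0.530101 = 1.512888

H = 1.5129 bits/symbol


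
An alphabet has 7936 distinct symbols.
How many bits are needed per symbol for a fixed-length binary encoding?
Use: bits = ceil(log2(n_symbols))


log2(7936) = 12.9542
Bracket: 2^12 = 4096 < 7936 <= 2^13 = 8192
So ceil(log2(7936)) = 13

bits = ceil(log2(7936)) = ceil(12.9542) = 13 bits


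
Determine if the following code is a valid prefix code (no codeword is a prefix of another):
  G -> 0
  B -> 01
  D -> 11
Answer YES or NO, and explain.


Checking each pair (does one codeword prefix another?):
  G='0' vs B='01': prefix -- VIOLATION

NO -- this is NOT a valid prefix code. G (0) is a prefix of B (01).


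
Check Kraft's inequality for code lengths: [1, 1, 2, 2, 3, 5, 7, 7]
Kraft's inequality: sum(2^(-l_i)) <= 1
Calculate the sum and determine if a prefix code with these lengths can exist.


Sum = 2^(-1) + 2^(-1) + 2^(-2) + 2^(-2) + 2^(-3) + 2^(-5) + 2^(-7) + 2^(-7)
    = 0.5 + 0.5 + 0.25 + 0.25 + 0.125 + 0.03125 + 0.0078125 + 0.0078125
    = 214/128 = 1.671875
Since 1.671875 > 1, Kraft's inequality is NOT satisfied.
A prefix code with these lengths CANNOT exist.

Kraft sum = 1.671875. Not satisfied.


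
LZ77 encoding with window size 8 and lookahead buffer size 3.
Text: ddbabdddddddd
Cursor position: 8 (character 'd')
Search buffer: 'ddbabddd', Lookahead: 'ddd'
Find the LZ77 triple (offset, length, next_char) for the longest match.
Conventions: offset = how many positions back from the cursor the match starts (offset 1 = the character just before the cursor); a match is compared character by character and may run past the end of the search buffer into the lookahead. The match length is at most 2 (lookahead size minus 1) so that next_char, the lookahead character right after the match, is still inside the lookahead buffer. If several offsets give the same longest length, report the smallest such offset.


Try each offset into the search buffer:
  offset=1 (pos 7, char 'd'): match length 2
  offset=2 (pos 6, char 'd'): match length 2
  offset=3 (pos 5, char 'd'): match length 2
  offset=4 (pos 4, char 'b'): match length 0
  offset=5 (pos 3, char 'a'): match length 0
  offset=6 (pos 2, char 'b'): match length 0
  offset=7 (pos 1, char 'd'): match length 1
  offset=8 (pos 0, char 'd'): match length 2
Longest match has length 2, found at offsets 1, 2, 3, 8; take the smallest, offset 1.
next_char = character at position 8 + 2 = 10 -> 'd'

Best match: offset=1, length=2 (matching 'dd' starting at position 7)
LZ77 triple: (1, 2, 'd')


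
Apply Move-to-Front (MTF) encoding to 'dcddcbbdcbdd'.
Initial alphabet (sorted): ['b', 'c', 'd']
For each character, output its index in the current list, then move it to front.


MTF encoding:
'd': index 2 in ['b', 'c', 'd'] -> ['d', 'b', 'c']
'c': index 2 in ['d', 'b', 'c'] -> ['c', 'd', 'b']
'd': index 1 in ['c', 'd', 'b'] -> ['d', 'c', 'b']
'd': index 0 in ['d', 'c', 'b'] -> ['d', 'c', 'b']
'c': index 1 in ['d', 'c', 'b'] -> ['c', 'd', 'b']
'b': index 2 in ['c', 'd', 'b'] -> ['b', 'c', 'd']
'b': index 0 in ['b', 'c', 'd'] -> ['b', 'c', 'd']
'd': index 2 in ['b', 'c', 'd'] -> ['d', 'b', 'c']
'c': index 2 in ['d', 'b', 'c'] -> ['c', 'd', 'b']
'b': index 2 in ['c', 'd', 'b'] -> ['b', 'c', 'd']
'd': index 2 in ['b', 'c', 'd'] -> ['d', 'b', 'c']
'd': index 0 in ['d', 'b', 'c'] -> ['d', 'b', 'c']


Output: [2, 2, 1, 0, 1, 2, 0, 2, 2, 2, 2, 0]


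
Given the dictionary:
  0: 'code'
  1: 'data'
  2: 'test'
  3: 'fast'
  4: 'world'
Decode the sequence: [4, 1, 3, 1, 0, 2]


Look up each index in the dictionary:
  4 -> 'world'
  1 -> 'data'
  3 -> 'fast'
  1 -> 'data'
  0 -> 'code'
  2 -> 'test'

Decoded: "world data fast data code test"


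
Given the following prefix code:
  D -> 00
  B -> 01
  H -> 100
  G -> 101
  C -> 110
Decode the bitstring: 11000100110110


Decoding step by step:
Bits 110 -> C
Bits 00 -> D
Bits 100 -> H
Bits 110 -> C
Bits 110 -> C


Decoded message: CDHCC


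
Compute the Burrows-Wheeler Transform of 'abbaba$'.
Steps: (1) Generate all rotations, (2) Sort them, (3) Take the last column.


Rotations (sorted):
  0: $abbaba -> last char: a
  1: a$abbab -> last char: b
  2: aba$abb -> last char: b
  3: abbaba$ -> last char: $
  4: ba$abba -> last char: a
  5: baba$ab -> last char: b
  6: bbaba$a -> last char: a


BWT = abb$aba


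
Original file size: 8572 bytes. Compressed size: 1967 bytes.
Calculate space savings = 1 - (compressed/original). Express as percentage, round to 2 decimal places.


ratio = compressed/original = 1967/8572 = 0.229468
savings = 1 - ratio = 1 - 0.229468 = 0.770532
as a percentage: 0.770532 * 100 = 77.05%

Space savings = 1 - 1967/8572 = 77.05%


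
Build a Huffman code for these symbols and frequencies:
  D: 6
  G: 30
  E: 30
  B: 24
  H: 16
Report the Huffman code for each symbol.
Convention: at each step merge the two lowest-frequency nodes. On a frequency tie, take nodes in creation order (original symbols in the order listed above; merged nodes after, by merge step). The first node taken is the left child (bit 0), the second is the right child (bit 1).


Huffman tree construction:
Step 1: Merge D(6) + H(16) = 22
Step 2: Merge (D+H)(22) + B(24) = 46
Step 3: Merge G(30) + E(30) = 60
Step 4: Merge ((D+H)+B)(46) + (G+E)(60) = 106
Read each symbol's code off the tree from the root (left child = 0, right child = 1).

Codes:
  D: 000 (length 3)
  G: 10 (length 2)
  E: 11 (length 2)
  B: 01 (length 2)
  H: 001 (length 3)
Average code length: 234/106 = 2.2075 bits/symbol


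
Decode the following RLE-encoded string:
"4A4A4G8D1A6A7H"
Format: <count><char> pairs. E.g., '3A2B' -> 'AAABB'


Expanding each <count><char> pair:
  4A -> 'AAAA'
  4A -> 'AAAA'
  4G -> 'GGGG'
  8D -> 'DDDDDDDD'
  1A -> 'A'
  6A -> 'AAAAAA'
  7H -> 'HHHHHHH'

Decoded = AAAAAAAAGGGGDDDDDDDDAAAAAAAHHHHHHH


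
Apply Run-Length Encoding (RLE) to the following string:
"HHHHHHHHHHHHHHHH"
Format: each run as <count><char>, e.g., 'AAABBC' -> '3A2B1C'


Scanning runs left to right:
  i=0: run of 'H' x 16 -> '16H'

RLE = 16H


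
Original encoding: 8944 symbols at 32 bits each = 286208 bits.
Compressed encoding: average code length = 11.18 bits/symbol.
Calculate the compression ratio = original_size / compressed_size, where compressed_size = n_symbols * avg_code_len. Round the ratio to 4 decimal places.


original_size = n_symbols * orig_bits = 8944 * 32 = 286208 bits
compressed_size = n_symbols * avg_code_len = 8944 * 11.18 = 99993.92 bits
ratio = original_size / compressed_size = 286208 / 99993.92 = 2.8623

Compression ratio = 2.8623


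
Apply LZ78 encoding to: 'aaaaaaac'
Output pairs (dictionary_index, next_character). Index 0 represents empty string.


LZ78 encoding steps:
Dictionary: {0: ''}
Step 1: w='' (idx 0), next='a' -> output (0, 'a'), add 'a' as idx 1
Step 2: w='a' (idx 1), next='a' -> output (1, 'a'), add 'aa' as idx 2
Step 3: w='aa' (idx 2), next='a' -> output (2, 'a'), add 'aaa' as idx 3
Step 4: w='a' (idx 1), next='c' -> output (1, 'c'), add 'ac' as idx 4


Encoded: [(0, 'a'), (1, 'a'), (2, 'a'), (1, 'c')]


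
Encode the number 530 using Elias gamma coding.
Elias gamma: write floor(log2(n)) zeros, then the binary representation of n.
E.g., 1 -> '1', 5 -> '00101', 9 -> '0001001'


num_bits = floor(log2(530)) + 1 = 10
leading_zeros = num_bits - 1 = 9
binary(530) = 1000010010

Elias gamma(530) = '000000000' + '1000010010' = 0000000001000010010 (19 bits)


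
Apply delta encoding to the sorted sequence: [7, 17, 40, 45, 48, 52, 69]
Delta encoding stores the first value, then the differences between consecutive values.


First value: 7
Deltas:
  17 - 7 = 10
  40 - 17 = 23
  45 - 40 = 5
  48 - 45 = 3
  52 - 48 = 4
  69 - 52 = 17


Delta encoded: [7, 10, 23, 5, 3, 4, 17]


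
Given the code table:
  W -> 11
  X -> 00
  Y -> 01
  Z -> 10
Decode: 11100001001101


Decoding:
11 -> W
10 -> Z
00 -> X
01 -> Y
00 -> X
11 -> W
01 -> Y


Result: WZXYXWY


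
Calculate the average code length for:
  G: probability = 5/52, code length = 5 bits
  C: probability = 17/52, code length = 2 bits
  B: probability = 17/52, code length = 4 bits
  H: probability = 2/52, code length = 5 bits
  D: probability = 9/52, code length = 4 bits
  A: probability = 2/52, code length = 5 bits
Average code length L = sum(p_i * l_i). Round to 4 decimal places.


Weighted contributions p_i * l_i:
  G: (5/52) * 5 = 25/52
  C: (17/52) * 2 = 34/52
  B: (17/52) * 4 = 68/52
  H: (2/52) * 5 = 10/52
  D: (9/52) * 4 = 36/52
  A: (2/52) * 5 = 10/52
Sum = (25 + 34 + 68 + 10 + 36 + 10)/52 = 183/52

L = 183/52 = 3.5192 bits/symbol


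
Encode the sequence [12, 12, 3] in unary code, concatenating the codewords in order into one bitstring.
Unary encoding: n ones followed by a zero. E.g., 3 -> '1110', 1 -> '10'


Encode each number as n ones followed by a terminating 0:
  12 -> 1111111111110 (13 bits)
  12 -> 1111111111110 (13 bits)
  3 -> 1110 (4 bits)
Total length = 13 + 13 + 4 = 30 bits.

Unary([12, 12, 3]) = 111111111111011111111111101110 (30 bits)


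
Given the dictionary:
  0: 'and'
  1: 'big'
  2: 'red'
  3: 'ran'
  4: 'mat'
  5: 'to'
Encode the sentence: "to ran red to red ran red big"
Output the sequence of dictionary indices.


Look up each word in the dictionary:
  'to' -> 5
  'ran' -> 3
  'red' -> 2
  'to' -> 5
  'red' -> 2
  'ran' -> 3
  'red' -> 2
  'big' -> 1

Encoded: [5, 3, 2, 5, 2, 3, 2, 1]


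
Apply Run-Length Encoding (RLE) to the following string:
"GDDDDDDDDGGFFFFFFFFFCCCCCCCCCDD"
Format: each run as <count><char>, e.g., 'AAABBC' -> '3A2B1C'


Scanning runs left to right:
  i=0: run of 'G' x 1 -> '1G'
  i=1: run of 'D' x 8 -> '8D'
  i=9: run of 'G' x 2 -> '2G'
  i=11: run of 'F' x 9 -> '9F'
  i=20: run of 'C' x 9 -> '9C'
  i=29: run of 'D' x 2 -> '2D'

RLE = 1G8D2G9F9C2D


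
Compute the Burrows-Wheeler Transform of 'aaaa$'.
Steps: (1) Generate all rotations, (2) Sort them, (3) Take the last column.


Rotations (sorted):
  0: $aaaa -> last char: a
  1: a$aaa -> last char: a
  2: aa$aa -> last char: a
  3: aaa$a -> last char: a
  4: aaaa$ -> last char: $


BWT = aaaa$


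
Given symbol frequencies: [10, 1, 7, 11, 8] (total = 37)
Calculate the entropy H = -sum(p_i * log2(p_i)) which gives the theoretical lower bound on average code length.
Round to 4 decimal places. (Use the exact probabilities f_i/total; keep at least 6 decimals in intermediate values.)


Per-symbol terms -p_i * log2(p_i) with p_i = f_i/37:
  p = 10/37 = 0.270270: log2(p) = -1.887525, -p*log2(p) = 0.510142
  p = 1/37 = 0.027027: log2(p) = -5.209453, -p*log2(p) = 0.140796
  p = 7/37 = 0.189189: log2(p) = -2.402098, -p*log2(p) = 0.454451
  p = 11/37 = 0.297297: log2(p) = -1.750022, -p*log2(p) = 0.520277
  p = 8/37 = 0.216216: log2(p) = -2.209453, -p*log2(p) = 0.477720
H = 0.510142 + 0.140796 + 0.454451 + 0.520277 + 0.477720 = 2.103386

H = 2.1034 bits/symbol


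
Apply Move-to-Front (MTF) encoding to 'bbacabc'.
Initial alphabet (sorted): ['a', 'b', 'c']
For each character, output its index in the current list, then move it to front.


MTF encoding:
'b': index 1 in ['a', 'b', 'c'] -> ['b', 'a', 'c']
'b': index 0 in ['b', 'a', 'c'] -> ['b', 'a', 'c']
'a': index 1 in ['b', 'a', 'c'] -> ['a', 'b', 'c']
'c': index 2 in ['a', 'b', 'c'] -> ['c', 'a', 'b']
'a': index 1 in ['c', 'a', 'b'] -> ['a', 'c', 'b']
'b': index 2 in ['a', 'c', 'b'] -> ['b', 'a', 'c']
'c': index 2 in ['b', 'a', 'c'] -> ['c', 'b', 'a']


Output: [1, 0, 1, 2, 1, 2, 2]


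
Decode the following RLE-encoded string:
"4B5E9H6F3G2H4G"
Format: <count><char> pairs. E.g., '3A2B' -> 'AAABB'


Expanding each <count><char> pair:
  4B -> 'BBBB'
  5E -> 'EEEEE'
  9H -> 'HHHHHHHHH'
  6F -> 'FFFFFF'
  3G -> 'GGG'
  2H -> 'HH'
  4G -> 'GGGG'

Decoded = BBBBEEEEEHHHHHHHHHFFFFFFGGGHHGGGG


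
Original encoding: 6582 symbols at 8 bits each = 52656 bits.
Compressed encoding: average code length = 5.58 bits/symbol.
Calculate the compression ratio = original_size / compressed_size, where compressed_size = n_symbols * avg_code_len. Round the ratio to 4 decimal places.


original_size = n_symbols * orig_bits = 6582 * 8 = 52656 bits
compressed_size = n_symbols * avg_code_len = 6582 * 5.58 = 36727.56 bits
ratio = original_size / compressed_size = 52656 / 36727.56 = 1.4337

Compression ratio = 1.4337


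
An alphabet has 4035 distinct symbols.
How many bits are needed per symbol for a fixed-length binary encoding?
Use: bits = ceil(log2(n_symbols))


log2(4035) = 11.9784
Bracket: 2^11 = 2048 < 4035 <= 2^12 = 4096
So ceil(log2(4035)) = 12

bits = ceil(log2(4035)) = ceil(11.9784) = 12 bits


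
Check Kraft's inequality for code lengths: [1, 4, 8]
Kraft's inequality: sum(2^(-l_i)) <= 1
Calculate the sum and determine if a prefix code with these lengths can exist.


Sum = 2^(-1) + 2^(-4) + 2^(-8)
    = 0.5 + 0.0625 + 0.00390625
    = 145/256 = 0.56640625
Since 0.56640625 <= 1, Kraft's inequality IS satisfied.
A prefix code with these lengths CAN exist.

Kraft sum = 0.56640625. Satisfied.


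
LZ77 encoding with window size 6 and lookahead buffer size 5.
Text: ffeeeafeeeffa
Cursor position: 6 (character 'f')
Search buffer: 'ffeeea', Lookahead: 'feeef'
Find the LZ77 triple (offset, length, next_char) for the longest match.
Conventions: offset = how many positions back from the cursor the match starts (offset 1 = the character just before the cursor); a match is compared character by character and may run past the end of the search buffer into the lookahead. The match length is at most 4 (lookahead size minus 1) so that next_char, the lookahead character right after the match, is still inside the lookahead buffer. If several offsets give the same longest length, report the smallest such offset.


Try each offset into the search buffer:
  offset=1 (pos 5, char 'a'): match length 0
  offset=2 (pos 4, char 'e'): match length 0
  offset=3 (pos 3, char 'e'): match length 0
  offset=4 (pos 2, char 'e'): match length 0
  offset=5 (pos 1, char 'f'): match length 4
  offset=6 (pos 0, char 'f'): match length 1
Longest match has length 4 at offset 5.
next_char = character at position 6 + 4 = 10 -> 'f'

Best match: offset=5, length=4 (matching 'feee' starting at position 1)
LZ77 triple: (5, 4, 'f')


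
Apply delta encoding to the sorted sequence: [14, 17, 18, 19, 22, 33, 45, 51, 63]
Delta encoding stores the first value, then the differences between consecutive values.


First value: 14
Deltas:
  17 - 14 = 3
  18 - 17 = 1
  19 - 18 = 1
  22 - 19 = 3
  33 - 22 = 11
  45 - 33 = 12
  51 - 45 = 6
  63 - 51 = 12


Delta encoded: [14, 3, 1, 1, 3, 11, 12, 6, 12]


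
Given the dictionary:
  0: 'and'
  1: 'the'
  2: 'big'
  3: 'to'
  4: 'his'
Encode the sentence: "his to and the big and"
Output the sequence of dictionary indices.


Look up each word in the dictionary:
  'his' -> 4
  'to' -> 3
  'and' -> 0
  'the' -> 1
  'big' -> 2
  'and' -> 0

Encoded: [4, 3, 0, 1, 2, 0]


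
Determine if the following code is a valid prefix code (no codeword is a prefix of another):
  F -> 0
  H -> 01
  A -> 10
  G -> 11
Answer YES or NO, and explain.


Checking each pair (does one codeword prefix another?):
  F='0' vs H='01': prefix -- VIOLATION

NO -- this is NOT a valid prefix code. F (0) is a prefix of H (01).


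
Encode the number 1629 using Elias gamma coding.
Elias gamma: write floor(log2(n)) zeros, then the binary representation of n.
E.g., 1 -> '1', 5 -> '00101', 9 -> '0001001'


num_bits = floor(log2(1629)) + 1 = 11
leading_zeros = num_bits - 1 = 10
binary(1629) = 11001011101

Elias gamma(1629) = '0000000000' + '11001011101' = 000000000011001011101 (21 bits)


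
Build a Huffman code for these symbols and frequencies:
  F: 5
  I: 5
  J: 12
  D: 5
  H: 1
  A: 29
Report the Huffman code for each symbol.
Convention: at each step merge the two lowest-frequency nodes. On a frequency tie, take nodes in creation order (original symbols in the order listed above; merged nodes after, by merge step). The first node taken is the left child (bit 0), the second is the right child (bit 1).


Huffman tree construction:
Step 1: Merge H(1) + F(5) = 6
Step 2: Merge I(5) + D(5) = 10
Step 3: Merge (H+F)(6) + (I+D)(10) = 16
Step 4: Merge J(12) + ((H+F)+(I+D))(16) = 28
Step 5: Merge (J+((H+F)+(I+D)))(28) + A(29) = 57
Read each symbol's code off the tree from the root (left child = 0, right child = 1).

Codes:
  F: 0101 (length 4)
  I: 0110 (length 4)
  J: 00 (length 2)
  D: 0111 (length 4)
  H: 0100 (length 4)
  A: 1 (length 1)
Average code length: 117/57 = 2.0526 bits/symbol


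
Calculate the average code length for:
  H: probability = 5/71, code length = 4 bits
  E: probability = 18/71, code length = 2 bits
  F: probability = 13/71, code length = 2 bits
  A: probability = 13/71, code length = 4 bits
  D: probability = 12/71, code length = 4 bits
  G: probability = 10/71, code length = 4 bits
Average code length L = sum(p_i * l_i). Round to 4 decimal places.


Weighted contributions p_i * l_i:
  H: (5/71) * 4 = 20/71
  E: (18/71) * 2 = 36/71
  F: (13/71) * 2 = 26/71
  A: (13/71) * 4 = 52/71
  D: (12/71) * 4 = 48/71
  G: (10/71) * 4 = 40/71
Sum = (20 + 36 + 26 + 52 + 48 + 40)/71 = 222/71

L = 222/71 = 3.1268 bits/symbol


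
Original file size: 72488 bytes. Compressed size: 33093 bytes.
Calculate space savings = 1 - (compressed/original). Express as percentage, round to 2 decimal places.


ratio = compressed/original = 33093/72488 = 0.456531
savings = 1 - ratio = 1 - 0.456531 = 0.543469
as a percentage: 0.543469 * 100 = 54.35%

Space savings = 1 - 33093/72488 = 54.35%


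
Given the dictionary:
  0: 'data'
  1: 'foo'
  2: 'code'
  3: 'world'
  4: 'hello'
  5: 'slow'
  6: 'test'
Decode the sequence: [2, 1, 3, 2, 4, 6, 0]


Look up each index in the dictionary:
  2 -> 'code'
  1 -> 'foo'
  3 -> 'world'
  2 -> 'code'
  4 -> 'hello'
  6 -> 'test'
  0 -> 'data'

Decoded: "code foo world code hello test data"


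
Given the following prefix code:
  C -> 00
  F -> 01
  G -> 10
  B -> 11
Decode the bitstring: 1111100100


Decoding step by step:
Bits 11 -> B
Bits 11 -> B
Bits 10 -> G
Bits 01 -> F
Bits 00 -> C


Decoded message: BBGFC


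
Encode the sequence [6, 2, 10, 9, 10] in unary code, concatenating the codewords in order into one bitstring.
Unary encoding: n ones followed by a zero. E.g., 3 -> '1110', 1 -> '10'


Encode each number as n ones followed by a terminating 0:
  6 -> 1111110 (7 bits)
  2 -> 110 (3 bits)
  10 -> 11111111110 (11 bits)
  9 -> 1111111110 (10 bits)
  10 -> 11111111110 (11 bits)
Total length = 7 + 3 + 11 + 10 + 11 = 42 bits.

Unary([6, 2, 10, 9, 10]) = 111111011011111111110111111111011111111110 (42 bits)


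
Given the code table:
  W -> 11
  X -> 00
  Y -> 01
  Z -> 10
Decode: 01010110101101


Decoding:
01 -> Y
01 -> Y
01 -> Y
10 -> Z
10 -> Z
11 -> W
01 -> Y


Result: YYYZZWY


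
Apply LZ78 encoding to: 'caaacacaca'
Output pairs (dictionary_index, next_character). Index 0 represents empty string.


LZ78 encoding steps:
Dictionary: {0: ''}
Step 1: w='' (idx 0), next='c' -> output (0, 'c'), add 'c' as idx 1
Step 2: w='' (idx 0), next='a' -> output (0, 'a'), add 'a' as idx 2
Step 3: w='a' (idx 2), next='a' -> output (2, 'a'), add 'aa' as idx 3
Step 4: w='c' (idx 1), next='a' -> output (1, 'a'), add 'ca' as idx 4
Step 5: w='ca' (idx 4), next='c' -> output (4, 'c'), add 'cac' as idx 5
Step 6: w='a' (idx 2), end of input -> output (2, '')


Encoded: [(0, 'c'), (0, 'a'), (2, 'a'), (1, 'a'), (4, 'c'), (2, '')]


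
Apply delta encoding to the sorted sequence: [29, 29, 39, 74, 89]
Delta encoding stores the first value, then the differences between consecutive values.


First value: 29
Deltas:
  29 - 29 = 0
  39 - 29 = 10
  74 - 39 = 35
  89 - 74 = 15


Delta encoded: [29, 0, 10, 35, 15]


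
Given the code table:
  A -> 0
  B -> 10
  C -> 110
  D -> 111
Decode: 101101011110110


Decoding:
10 -> B
110 -> C
10 -> B
111 -> D
10 -> B
110 -> C


Result: BCBDBC


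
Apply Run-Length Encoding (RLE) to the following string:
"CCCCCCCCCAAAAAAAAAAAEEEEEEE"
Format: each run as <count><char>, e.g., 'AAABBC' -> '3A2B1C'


Scanning runs left to right:
  i=0: run of 'C' x 9 -> '9C'
  i=9: run of 'A' x 11 -> '11A'
  i=20: run of 'E' x 7 -> '7E'

RLE = 9C11A7E


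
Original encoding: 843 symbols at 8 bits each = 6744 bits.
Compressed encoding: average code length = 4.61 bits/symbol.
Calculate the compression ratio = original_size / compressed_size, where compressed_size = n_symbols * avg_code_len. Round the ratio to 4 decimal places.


original_size = n_symbols * orig_bits = 843 * 8 = 6744 bits
compressed_size = n_symbols * avg_code_len = 843 * 4.61 = 3886.23 bits
ratio = original_size / compressed_size = 6744 / 3886.23 = 1.7354

Compression ratio = 1.7354


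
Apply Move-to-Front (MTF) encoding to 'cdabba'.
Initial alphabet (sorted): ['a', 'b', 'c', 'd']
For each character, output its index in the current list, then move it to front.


MTF encoding:
'c': index 2 in ['a', 'b', 'c', 'd'] -> ['c', 'a', 'b', 'd']
'd': index 3 in ['c', 'a', 'b', 'd'] -> ['d', 'c', 'a', 'b']
'a': index 2 in ['d', 'c', 'a', 'b'] -> ['a', 'd', 'c', 'b']
'b': index 3 in ['a', 'd', 'c', 'b'] -> ['b', 'a', 'd', 'c']
'b': index 0 in ['b', 'a', 'd', 'c'] -> ['b', 'a', 'd', 'c']
'a': index 1 in ['b', 'a', 'd', 'c'] -> ['a', 'b', 'd', 'c']


Output: [2, 3, 2, 3, 0, 1]


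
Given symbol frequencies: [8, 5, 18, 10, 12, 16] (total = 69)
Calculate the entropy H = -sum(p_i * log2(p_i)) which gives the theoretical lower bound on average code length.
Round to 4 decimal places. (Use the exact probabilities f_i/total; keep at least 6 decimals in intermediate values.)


Per-symbol terms -p_i * log2(p_i) with p_i = f_i/69:
  p = 8/69 = 0.115942: log2(p) = -3.108524, -p*log2(p) = 0.360409
  p = 5/69 = 0.072464: log2(p) = -3.786596, -p*log2(p) = 0.274391
  p = 18/69 = 0.260870: log2(p) = -1.938599, -p*log2(p) = 0.505722
  p = 10/69 = 0.144928: log2(p) = -2.786596, -p*log2(p) = 0.403855
  p = 12/69 = 0.173913: log2(p) = -2.523562, -p*log2(p) = 0.438880
  p = 16/69 = 0.231884: log2(p) = -2.108524, -p*log2(p) = 0.488933
H = 0.360409 + 0.274391 + 0.505722 + 0.403855 + 0.438880 + 0.488933 = 2.472190

H = 2.4722 bits/symbol


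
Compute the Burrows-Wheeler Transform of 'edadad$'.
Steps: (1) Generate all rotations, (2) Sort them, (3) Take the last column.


Rotations (sorted):
  0: $edadad -> last char: d
  1: ad$edad -> last char: d
  2: adad$ed -> last char: d
  3: d$edada -> last char: a
  4: dad$eda -> last char: a
  5: dadad$e -> last char: e
  6: edadad$ -> last char: $


BWT = dddaae$


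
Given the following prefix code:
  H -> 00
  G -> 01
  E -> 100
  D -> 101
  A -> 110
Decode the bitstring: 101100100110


Decoding step by step:
Bits 101 -> D
Bits 100 -> E
Bits 100 -> E
Bits 110 -> A


Decoded message: DEEA


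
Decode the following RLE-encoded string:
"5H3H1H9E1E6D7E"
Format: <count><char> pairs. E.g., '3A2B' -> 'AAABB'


Expanding each <count><char> pair:
  5H -> 'HHHHH'
  3H -> 'HHH'
  1H -> 'H'
  9E -> 'EEEEEEEEE'
  1E -> 'E'
  6D -> 'DDDDDD'
  7E -> 'EEEEEEE'

Decoded = HHHHHHHHHEEEEEEEEEEDDDDDDEEEEEEE


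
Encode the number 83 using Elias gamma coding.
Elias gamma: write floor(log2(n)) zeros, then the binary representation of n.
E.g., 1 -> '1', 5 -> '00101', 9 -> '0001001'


num_bits = floor(log2(83)) + 1 = 7
leading_zeros = num_bits - 1 = 6
binary(83) = 1010011

Elias gamma(83) = '000000' + '1010011' = 0000001010011 (13 bits)


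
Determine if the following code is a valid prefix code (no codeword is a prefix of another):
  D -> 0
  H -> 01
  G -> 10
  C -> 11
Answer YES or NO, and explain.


Checking each pair (does one codeword prefix another?):
  D='0' vs H='01': prefix -- VIOLATION

NO -- this is NOT a valid prefix code. D (0) is a prefix of H (01).


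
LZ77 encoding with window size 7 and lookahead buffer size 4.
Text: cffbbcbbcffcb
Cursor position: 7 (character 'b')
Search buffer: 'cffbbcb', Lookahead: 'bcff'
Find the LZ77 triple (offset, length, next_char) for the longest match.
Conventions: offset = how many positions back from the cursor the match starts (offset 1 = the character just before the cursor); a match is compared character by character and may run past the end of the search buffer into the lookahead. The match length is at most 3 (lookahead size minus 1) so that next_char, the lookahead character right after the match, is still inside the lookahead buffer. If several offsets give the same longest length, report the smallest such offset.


Try each offset into the search buffer:
  offset=1 (pos 6, char 'b'): match length 1
  offset=2 (pos 5, char 'c'): match length 0
  offset=3 (pos 4, char 'b'): match length 2
  offset=4 (pos 3, char 'b'): match length 1
  offset=5 (pos 2, char 'f'): match length 0
  offset=6 (pos 1, char 'f'): match length 0
  offset=7 (pos 0, char 'c'): match length 0
Longest match has length 2 at offset 3.
next_char = character at position 7 + 2 = 9 -> 'f'

Best match: offset=3, length=2 (matching 'bc' starting at position 4)
LZ77 triple: (3, 2, 'f')


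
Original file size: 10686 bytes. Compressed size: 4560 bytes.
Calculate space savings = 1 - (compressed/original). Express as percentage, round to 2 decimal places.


ratio = compressed/original = 4560/10686 = 0.426727
savings = 1 - ratio = 1 - 0.426727 = 0.573273
as a percentage: 0.573273 * 100 = 57.33%

Space savings = 1 - 4560/10686 = 57.33%


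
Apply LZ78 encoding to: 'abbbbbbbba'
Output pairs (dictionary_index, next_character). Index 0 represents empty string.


LZ78 encoding steps:
Dictionary: {0: ''}
Step 1: w='' (idx 0), next='a' -> output (0, 'a'), add 'a' as idx 1
Step 2: w='' (idx 0), next='b' -> output (0, 'b'), add 'b' as idx 2
Step 3: w='b' (idx 2), next='b' -> output (2, 'b'), add 'bb' as idx 3
Step 4: w='bb' (idx 3), next='b' -> output (3, 'b'), add 'bbb' as idx 4
Step 5: w='bb' (idx 3), next='a' -> output (3, 'a'), add 'bba' as idx 5


Encoded: [(0, 'a'), (0, 'b'), (2, 'b'), (3, 'b'), (3, 'a')]


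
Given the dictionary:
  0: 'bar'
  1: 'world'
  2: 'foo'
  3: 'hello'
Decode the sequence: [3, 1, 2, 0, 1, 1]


Look up each index in the dictionary:
  3 -> 'hello'
  1 -> 'world'
  2 -> 'foo'
  0 -> 'bar'
  1 -> 'world'
  1 -> 'world'

Decoded: "hello world foo bar world world"


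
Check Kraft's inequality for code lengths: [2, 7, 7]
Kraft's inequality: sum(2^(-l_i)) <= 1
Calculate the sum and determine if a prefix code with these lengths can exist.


Sum = 2^(-2) + 2^(-7) + 2^(-7)
    = 0.25 + 0.0078125 + 0.0078125
    = 34/128 = 0.265625
Since 0.265625 <= 1, Kraft's inequality IS satisfied.
A prefix code with these lengths CAN exist.

Kraft sum = 0.265625. Satisfied.


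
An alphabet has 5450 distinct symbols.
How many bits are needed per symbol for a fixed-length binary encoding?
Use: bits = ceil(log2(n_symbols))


log2(5450) = 12.412
Bracket: 2^12 = 4096 < 5450 <= 2^13 = 8192
So ceil(log2(5450)) = 13

bits = ceil(log2(5450)) = ceil(12.412) = 13 bits


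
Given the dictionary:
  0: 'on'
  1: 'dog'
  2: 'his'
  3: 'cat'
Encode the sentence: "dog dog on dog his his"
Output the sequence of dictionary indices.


Look up each word in the dictionary:
  'dog' -> 1
  'dog' -> 1
  'on' -> 0
  'dog' -> 1
  'his' -> 2
  'his' -> 2

Encoded: [1, 1, 0, 1, 2, 2]


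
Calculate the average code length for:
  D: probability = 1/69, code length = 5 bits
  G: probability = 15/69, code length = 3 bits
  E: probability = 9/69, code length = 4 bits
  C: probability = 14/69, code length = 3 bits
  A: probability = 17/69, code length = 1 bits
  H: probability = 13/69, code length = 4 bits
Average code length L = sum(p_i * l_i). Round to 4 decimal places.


Weighted contributions p_i * l_i:
  D: (1/69) * 5 = 5/69
  G: (15/69) * 3 = 45/69
  E: (9/69) * 4 = 36/69
  C: (14/69) * 3 = 42/69
  A: (17/69) * 1 = 17/69
  H: (13/69) * 4 = 52/69
Sum = (5 + 45 + 36 + 42 + 17 + 52)/69 = 197/69

L = 197/69 = 2.8551 bits/symbol


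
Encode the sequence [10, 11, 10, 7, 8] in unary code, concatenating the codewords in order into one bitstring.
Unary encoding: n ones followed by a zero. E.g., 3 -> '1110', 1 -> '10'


Encode each number as n ones followed by a terminating 0:
  10 -> 11111111110 (11 bits)
  11 -> 111111111110 (12 bits)
  10 -> 11111111110 (11 bits)
  7 -> 11111110 (8 bits)
  8 -> 111111110 (9 bits)
Total length = 11 + 12 + 11 + 8 + 9 = 51 bits.

Unary([10, 11, 10, 7, 8]) = 111111111101111111111101111111111011111110111111110 (51 bits)


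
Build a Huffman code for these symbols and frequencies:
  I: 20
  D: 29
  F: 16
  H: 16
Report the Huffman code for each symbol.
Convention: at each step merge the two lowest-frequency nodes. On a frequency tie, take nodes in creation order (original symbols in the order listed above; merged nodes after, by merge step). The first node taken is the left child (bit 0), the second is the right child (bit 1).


Huffman tree construction:
Step 1: Merge F(16) + H(16) = 32
Step 2: Merge I(20) + D(29) = 49
Step 3: Merge (F+H)(32) + (I+D)(49) = 81
Read each symbol's code off the tree from the root (left child = 0, right child = 1).

Codes:
  I: 10 (length 2)
  D: 11 (length 2)
  F: 00 (length 2)
  H: 01 (length 2)
Average code length: 162/81 = 2.0000 bits/symbol


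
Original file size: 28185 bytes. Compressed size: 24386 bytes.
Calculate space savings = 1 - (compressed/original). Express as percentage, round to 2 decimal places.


ratio = compressed/original = 24386/28185 = 0.865212
savings = 1 - ratio = 1 - 0.865212 = 0.134788
as a percentage: 0.134788 * 100 = 13.48%

Space savings = 1 - 24386/28185 = 13.48%


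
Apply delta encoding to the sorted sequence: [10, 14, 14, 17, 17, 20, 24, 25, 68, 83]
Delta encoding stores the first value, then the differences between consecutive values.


First value: 10
Deltas:
  14 - 10 = 4
  14 - 14 = 0
  17 - 14 = 3
  17 - 17 = 0
  20 - 17 = 3
  24 - 20 = 4
  25 - 24 = 1
  68 - 25 = 43
  83 - 68 = 15


Delta encoded: [10, 4, 0, 3, 0, 3, 4, 1, 43, 15]


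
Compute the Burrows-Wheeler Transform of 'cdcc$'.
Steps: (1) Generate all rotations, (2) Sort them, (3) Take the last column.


Rotations (sorted):
  0: $cdcc -> last char: c
  1: c$cdc -> last char: c
  2: cc$cd -> last char: d
  3: cdcc$ -> last char: $
  4: dcc$c -> last char: c


BWT = ccd$c


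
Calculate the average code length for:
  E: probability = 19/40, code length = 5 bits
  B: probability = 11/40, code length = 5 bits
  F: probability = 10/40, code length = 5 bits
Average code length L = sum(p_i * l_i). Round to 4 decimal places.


Weighted contributions p_i * l_i:
  E: (19/40) * 5 = 95/40
  B: (11/40) * 5 = 55/40
  F: (10/40) * 5 = 50/40
Sum = (95 + 55 + 50)/40 = 200/40

L = 200/40 = 5.0000 bits/symbol


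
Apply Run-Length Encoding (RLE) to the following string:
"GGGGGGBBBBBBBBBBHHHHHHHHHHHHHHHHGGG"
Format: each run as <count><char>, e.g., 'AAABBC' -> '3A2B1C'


Scanning runs left to right:
  i=0: run of 'G' x 6 -> '6G'
  i=6: run of 'B' x 10 -> '10B'
  i=16: run of 'H' x 16 -> '16H'
  i=32: run of 'G' x 3 -> '3G'

RLE = 6G10B16H3G


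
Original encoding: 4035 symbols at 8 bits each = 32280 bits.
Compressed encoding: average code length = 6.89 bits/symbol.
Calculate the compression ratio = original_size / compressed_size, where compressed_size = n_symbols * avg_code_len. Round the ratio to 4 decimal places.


original_size = n_symbols * orig_bits = 4035 * 8 = 32280 bits
compressed_size = n_symbols * avg_code_len = 4035 * 6.89 = 27801.15 bits
ratio = original_size / compressed_size = 32280 / 27801.15 = 1.1611

Compression ratio = 1.1611


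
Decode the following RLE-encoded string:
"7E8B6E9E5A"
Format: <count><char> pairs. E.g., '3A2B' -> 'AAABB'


Expanding each <count><char> pair:
  7E -> 'EEEEEEE'
  8B -> 'BBBBBBBB'
  6E -> 'EEEEEE'
  9E -> 'EEEEEEEEE'
  5A -> 'AAAAA'

Decoded = EEEEEEEBBBBBBBBEEEEEEEEEEEEEEEAAAAA


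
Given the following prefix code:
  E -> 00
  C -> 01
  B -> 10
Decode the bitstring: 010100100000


Decoding step by step:
Bits 01 -> C
Bits 01 -> C
Bits 00 -> E
Bits 10 -> B
Bits 00 -> E
Bits 00 -> E


Decoded message: CCEBEE


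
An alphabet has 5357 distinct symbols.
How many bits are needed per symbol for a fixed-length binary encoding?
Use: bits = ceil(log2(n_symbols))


log2(5357) = 12.3872
Bracket: 2^12 = 4096 < 5357 <= 2^13 = 8192
So ceil(log2(5357)) = 13

bits = ceil(log2(5357)) = ceil(12.3872) = 13 bits
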